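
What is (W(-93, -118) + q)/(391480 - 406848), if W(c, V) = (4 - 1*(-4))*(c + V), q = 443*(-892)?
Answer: 99211/3842 ≈ 25.823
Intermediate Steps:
q = -395156
W(c, V) = 8*V + 8*c (W(c, V) = (4 + 4)*(V + c) = 8*(V + c) = 8*V + 8*c)
(W(-93, -118) + q)/(391480 - 406848) = ((8*(-118) + 8*(-93)) - 395156)/(391480 - 406848) = ((-944 - 744) - 395156)/(-15368) = (-1688 - 395156)*(-1/15368) = -396844*(-1/15368) = 99211/3842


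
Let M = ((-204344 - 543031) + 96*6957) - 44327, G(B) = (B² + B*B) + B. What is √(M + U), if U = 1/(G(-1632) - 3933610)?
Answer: 3*I*√26645013745533586/1391606 ≈ 351.9*I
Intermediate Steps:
G(B) = B + 2*B² (G(B) = (B² + B²) + B = 2*B² + B = B + 2*B²)
U = 1/1391606 (U = 1/(-1632*(1 + 2*(-1632)) - 3933610) = 1/(-1632*(1 - 3264) - 3933610) = 1/(-1632*(-3263) - 3933610) = 1/(5325216 - 3933610) = 1/1391606 ≈ 7.1859e-7)
M = -123830 (M = (-747375 + 667872) - 44327 = -79503 - 44327 = -123830)
√(M + U) = √(-123830 + 1/1391606) = √(-172322570979/1391606) = 3*I*√26645013745533586/1391606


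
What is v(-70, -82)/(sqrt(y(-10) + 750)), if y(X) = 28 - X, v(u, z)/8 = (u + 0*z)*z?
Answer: 22960*sqrt(197)/197 ≈ 1635.8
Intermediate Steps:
v(u, z) = 8*u*z (v(u, z) = 8*((u + 0*z)*z) = 8*((u + 0)*z) = 8*(u*z) = 8*u*z)
v(-70, -82)/(sqrt(y(-10) + 750)) = (8*(-70)*(-82))/(sqrt((28 - 1*(-10)) + 750)) = 45920/(sqrt((28 + 10) + 750)) = 45920/(sqrt(38 + 750)) = 45920/(sqrt(788)) = 45920/((2*sqrt(197))) = 45920*(sqrt(197)/394) = 22960*sqrt(197)/197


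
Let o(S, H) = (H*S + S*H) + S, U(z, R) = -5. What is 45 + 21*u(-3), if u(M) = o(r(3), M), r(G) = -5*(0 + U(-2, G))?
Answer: -2580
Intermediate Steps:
r(G) = 25 (r(G) = -5*(0 - 5) = -5*(-5) = 25)
o(S, H) = S + 2*H*S (o(S, H) = (H*S + H*S) + S = 2*H*S + S = S + 2*H*S)
u(M) = 25 + 50*M (u(M) = 25*(1 + 2*M) = 25 + 50*M)
45 + 21*u(-3) = 45 + 21*(25 + 50*(-3)) = 45 + 21*(25 - 150) = 45 + 21*(-125) = 45 - 2625 = -2580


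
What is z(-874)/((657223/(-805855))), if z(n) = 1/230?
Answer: -161171/30232258 ≈ -0.0053311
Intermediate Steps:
z(n) = 1/230
z(-874)/((657223/(-805855))) = 1/(230*((657223/(-805855)))) = 1/(230*((657223*(-1/805855)))) = 1/(230*(-657223/805855)) = (1/230)*(-805855/657223) = -161171/30232258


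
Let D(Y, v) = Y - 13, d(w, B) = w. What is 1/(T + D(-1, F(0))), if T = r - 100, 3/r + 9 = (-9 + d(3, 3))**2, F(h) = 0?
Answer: -9/1025 ≈ -0.0087805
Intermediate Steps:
r = 1/9 (r = 3/(-9 + (-9 + 3)**2) = 3/(-9 + (-6)**2) = 3/(-9 + 36) = 3/27 = 3*(1/27) = 1/9 ≈ 0.11111)
D(Y, v) = -13 + Y
T = -899/9 (T = 1/9 - 100 = -899/9 ≈ -99.889)
1/(T + D(-1, F(0))) = 1/(-899/9 + (-13 - 1)) = 1/(-899/9 - 14) = 1/(-1025/9) = -9/1025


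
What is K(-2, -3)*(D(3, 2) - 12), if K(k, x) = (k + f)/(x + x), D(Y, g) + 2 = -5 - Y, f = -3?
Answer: -55/3 ≈ -18.333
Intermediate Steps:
D(Y, g) = -7 - Y (D(Y, g) = -2 + (-5 - Y) = -7 - Y)
K(k, x) = (-3 + k)/(2*x) (K(k, x) = (k - 3)/(x + x) = (-3 + k)/((2*x)) = (-3 + k)*(1/(2*x)) = (-3 + k)/(2*x))
K(-2, -3)*(D(3, 2) - 12) = ((½)*(-3 - 2)/(-3))*((-7 - 1*3) - 12) = ((½)*(-⅓)*(-5))*((-7 - 3) - 12) = 5*(-10 - 12)/6 = (⅚)*(-22) = -55/3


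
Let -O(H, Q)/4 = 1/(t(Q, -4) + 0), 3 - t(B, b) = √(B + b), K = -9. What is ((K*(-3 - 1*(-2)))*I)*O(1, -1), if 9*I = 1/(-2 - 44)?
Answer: 3/161 + I*√5/161 ≈ 0.018634 + 0.013889*I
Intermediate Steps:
t(B, b) = 3 - √(B + b)
I = -1/414 (I = 1/(9*(-2 - 44)) = (⅑)/(-46) = (⅑)*(-1/46) = -1/414 ≈ -0.0024155)
O(H, Q) = -4/(3 - √(-4 + Q)) (O(H, Q) = -4/((3 - √(Q - 4)) + 0) = -4/((3 - √(-4 + Q)) + 0) = -4/(3 - √(-4 + Q)))
((K*(-3 - 1*(-2)))*I)*O(1, -1) = (-9*(-3 - 1*(-2))*(-1/414))*(4/(-3 + √(-4 - 1))) = (-9*(-3 + 2)*(-1/414))*(4/(-3 + √(-5))) = (-9*(-1)*(-1/414))*(4/(-3 + I*√5)) = (9*(-1/414))*(4/(-3 + I*√5)) = -2/(23*(-3 + I*√5))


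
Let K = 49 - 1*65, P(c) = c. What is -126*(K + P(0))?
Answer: 2016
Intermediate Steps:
K = -16 (K = 49 - 65 = -16)
-126*(K + P(0)) = -126*(-16 + 0) = -126*(-16) = 2016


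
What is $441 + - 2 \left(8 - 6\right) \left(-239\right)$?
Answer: $1397$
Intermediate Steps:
$441 + - 2 \left(8 - 6\right) \left(-239\right) = 441 + \left(-2\right) 2 \left(-239\right) = 441 - -956 = 441 + 956 = 1397$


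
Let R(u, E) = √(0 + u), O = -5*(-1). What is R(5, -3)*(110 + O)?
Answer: 115*√5 ≈ 257.15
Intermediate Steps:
O = 5
R(u, E) = √u
R(5, -3)*(110 + O) = √5*(110 + 5) = √5*115 = 115*√5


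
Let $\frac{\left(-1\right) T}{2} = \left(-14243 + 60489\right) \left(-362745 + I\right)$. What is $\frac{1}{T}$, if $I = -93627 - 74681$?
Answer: $\frac{1}{49118154076} \approx 2.0359 \cdot 10^{-11}$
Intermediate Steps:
$I = -168308$
$T = 49118154076$ ($T = - 2 \left(-14243 + 60489\right) \left(-362745 - 168308\right) = - 2 \cdot 46246 \left(-531053\right) = \left(-2\right) \left(-24559077038\right) = 49118154076$)
$\frac{1}{T} = \frac{1}{49118154076}$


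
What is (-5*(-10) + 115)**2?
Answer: 27225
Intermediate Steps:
(-5*(-10) + 115)**2 = (50 + 115)**2 = 165**2 = 27225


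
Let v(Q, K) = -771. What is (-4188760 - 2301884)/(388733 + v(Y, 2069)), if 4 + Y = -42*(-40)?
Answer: -3245322/193981 ≈ -16.730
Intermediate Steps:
Y = 1676 (Y = -4 - 42*(-40) = -4 + 1680 = 1676)
(-4188760 - 2301884)/(388733 + v(Y, 2069)) = (-4188760 - 2301884)/(388733 - 771) = -6490644/387962 = -6490644*1/387962 = -3245322/193981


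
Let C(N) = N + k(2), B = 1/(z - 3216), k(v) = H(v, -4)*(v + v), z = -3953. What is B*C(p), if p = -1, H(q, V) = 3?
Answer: -11/7169 ≈ -0.0015344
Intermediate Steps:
k(v) = 6*v (k(v) = 3*(v + v) = 3*(2*v) = 6*v)
B = -1/7169 (B = 1/(-3953 - 3216) = 1/(-7169) = -1/7169 ≈ -0.00013949)
C(N) = 12 + N (C(N) = N + 6*2 = N + 12 = 12 + N)
B*C(p) = -(12 - 1)/7169 = -1/7169*11 = -11/7169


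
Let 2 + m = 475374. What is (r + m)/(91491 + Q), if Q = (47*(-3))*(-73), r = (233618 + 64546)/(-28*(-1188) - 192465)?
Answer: 3153308317/675171441 ≈ 4.6704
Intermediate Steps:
r = -99388/53067 (r = 298164/(33264 - 192465) = 298164/(-159201) = 298164*(-1/159201) = -99388/53067 ≈ -1.8729)
m = 475372 (m = -2 + 475374 = 475372)
Q = 10293 (Q = -141*(-73) = 10293)
(r + m)/(91491 + Q) = (-99388/53067 + 475372)/(91491 + 10293) = (25226466536/53067)/101784 = (25226466536/53067)*(1/101784) = 3153308317/675171441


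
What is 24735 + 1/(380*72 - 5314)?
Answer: 545307811/22046 ≈ 24735.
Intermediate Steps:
24735 + 1/(380*72 - 5314) = 24735 + 1/(27360 - 5314) = 24735 + 1/22046 = 545307811/22046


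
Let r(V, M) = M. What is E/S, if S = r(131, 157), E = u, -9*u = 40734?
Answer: -4526/157 ≈ -28.828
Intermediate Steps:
u = -4526 (u = -⅑*40734 = -4526)
E = -4526
S = 157
E/S = -4526/157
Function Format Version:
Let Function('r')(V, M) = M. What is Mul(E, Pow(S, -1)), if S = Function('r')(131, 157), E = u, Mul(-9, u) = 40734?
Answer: Rational(-4526, 157) ≈ -28.828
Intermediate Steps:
u = -4526 (u = Mul(Rational(-1, 9), 40734) = -4526)
E = -4526
S = 157
Mul(E, Pow(S, -1)) = Mul(-4526, Pow(157, -1)) = Mul(-4526, Rational(1, 157)) = Rational(-4526, 157)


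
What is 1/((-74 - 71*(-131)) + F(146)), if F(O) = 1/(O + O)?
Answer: 292/2694285 ≈ 0.00010838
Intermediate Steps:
F(O) = 1/(2*O)
1/((-74 - 71*(-131)) + F(146)) = 1/((-74 - 71*(-131)) + (½)/146) = 1/((-74 + 9301) + (½)*(1/146)) = 1/(9227 + 1/292) = 1/(2694285/292) = 292/2694285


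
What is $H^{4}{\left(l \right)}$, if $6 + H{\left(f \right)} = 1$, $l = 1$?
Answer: $625$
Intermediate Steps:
$H{\left(f \right)} = -5$ ($H{\left(f \right)} = -6 + 1 = -5$)
$H^{4}{\left(l \right)} = \left(-5\right)^{4} = 625$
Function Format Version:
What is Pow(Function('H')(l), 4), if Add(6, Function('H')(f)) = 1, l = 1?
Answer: 625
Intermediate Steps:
Function('H')(f) = -5 (Function('H')(f) = Add(-6, 1) = -5)
Pow(Function('H')(l), 4) = Pow(-5, 4) = 625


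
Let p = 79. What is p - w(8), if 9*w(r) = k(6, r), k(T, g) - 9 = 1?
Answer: 701/9 ≈ 77.889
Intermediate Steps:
k(T, g) = 10 (k(T, g) = 9 + 1 = 10)
w(r) = 10/9 (w(r) = (1/9)*10 = 10/9)
p - w(8) = 79 - 1*10/9 = 79 - 10/9 = 701/9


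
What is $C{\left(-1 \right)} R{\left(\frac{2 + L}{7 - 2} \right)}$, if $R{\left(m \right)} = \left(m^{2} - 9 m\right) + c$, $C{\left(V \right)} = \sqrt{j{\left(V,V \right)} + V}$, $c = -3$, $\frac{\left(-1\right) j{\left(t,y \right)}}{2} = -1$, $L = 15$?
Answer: $- \frac{551}{25} \approx -22.04$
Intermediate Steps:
$j{\left(t,y \right)} = 2$ ($j{\left(t,y \right)} = \left(-2\right) \left(-1\right) = 2$)
$C{\left(V \right)} = \sqrt{2 + V}$
$R{\left(m \right)} = -3 + m^{2} - 9 m$ ($R{\left(m \right)} = \left(m^{2} - 9 m\right) - 3 = -3 + m^{2} - 9 m$)
$C{\left(-1 \right)} R{\left(\frac{2 + L}{7 - 2} \right)} = \sqrt{2 - 1} \left(-3 + \left(\frac{2 + 15}{7 - 2}\right)^{2} - 9 \frac{2 + 15}{7 - 2}\right) = \sqrt{1} \left(-3 + \left(\frac{17}{5}\right)^{2} - 9 \cdot \frac{17}{5}\right) = 1 \left(-3 + \left(17 \cdot \frac{1}{5}\right)^{2} - 9 \cdot 17 \cdot \frac{1}{5}\right) = 1 \left(-3 + \left(\frac{17}{5}\right)^{2} - \frac{153}{5}\right) = 1 \left(-3 + \frac{289}{25} - \frac{153}{5}\right) = 1 \left(- \frac{551}{25}\right) = - \frac{551}{25}$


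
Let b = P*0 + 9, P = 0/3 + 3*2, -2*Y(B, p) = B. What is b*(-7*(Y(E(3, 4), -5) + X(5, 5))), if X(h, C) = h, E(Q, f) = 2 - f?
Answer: -378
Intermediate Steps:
Y(B, p) = -B/2
P = 6 (P = 0*(⅓) + 6 = 0 + 6 = 6)
b = 9 (b = 6*0 + 9 = 0 + 9 = 9)
b*(-7*(Y(E(3, 4), -5) + X(5, 5))) = 9*(-7*(-(2 - 1*4)/2 + 5)) = 9*(-7*(-(2 - 4)/2 + 5)) = 9*(-7*(-½*(-2) + 5)) = 9*(-7*(1 + 5)) = 9*(-7*6) = 9*(-42) = -378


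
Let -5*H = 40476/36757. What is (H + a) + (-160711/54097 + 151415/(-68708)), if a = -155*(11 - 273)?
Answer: 311656247323882821/7675391635940 ≈ 40605.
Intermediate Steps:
a = 40610 (a = -155*(-262) = 40610)
H = -40476/183785 (H = -40476/(5*36757) = -⅕*40476/36757 = -40476/183785 ≈ -0.22024)
(H + a) + (-160711/54097 + 151415/(-68708)) = (-40476/183785 + 40610) + (-160711/54097 + 151415/(-68708)) = 7463468374/183785 + (-160711*1/54097 + 151415*(-1/68708)) = 7463468374/183785 + (-160711/54097 - 151415/68708) = 7463468374/183785 - 19233228643/3716896676 = 311656247323882821/7675391635940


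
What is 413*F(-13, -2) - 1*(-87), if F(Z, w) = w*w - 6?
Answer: -739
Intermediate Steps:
F(Z, w) = -6 + w**2 (F(Z, w) = w**2 - 6 = -6 + w**2)
413*F(-13, -2) - 1*(-87) = 413*(-6 + (-2)**2) - 1*(-87) = 413*(-6 + 4) + 87 = 413*(-2) + 87 = -826 + 87 = -739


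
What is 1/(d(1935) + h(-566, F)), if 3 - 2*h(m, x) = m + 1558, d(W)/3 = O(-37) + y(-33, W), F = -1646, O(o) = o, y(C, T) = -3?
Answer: -2/1229 ≈ -0.0016273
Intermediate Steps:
d(W) = -120 (d(W) = 3*(-37 - 3) = 3*(-40) = -120)
h(m, x) = -1555/2 - m/2 (h(m, x) = 3/2 - (m + 1558)/2 = 3/2 - (1558 + m)/2 = 3/2 + (-779 - m/2) = -1555/2 - m/2)
1/(d(1935) + h(-566, F)) = 1/(-120 + (-1555/2 - 1/2*(-566))) = 1/(-120 + (-1555/2 + 283)) = 1/(-120 - 989/2) = 1/(-1229/2) = -2/1229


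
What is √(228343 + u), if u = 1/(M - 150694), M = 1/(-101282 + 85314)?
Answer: √1322149827190379608034583/2406281793 ≈ 477.85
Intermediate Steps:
M = -1/15968 (M = 1/(-15968) = -1/15968 ≈ -6.2625e-5)
u = -15968/2406281793 (u = 1/(-1/15968 - 150694) = 1/(-2406281793/15968) = -15968/2406281793 ≈ -6.6360e-6)
√(228343 + u) = √(228343 - 15968/2406281793) = √(549457603443031/2406281793) = √1322149827190379608034583/2406281793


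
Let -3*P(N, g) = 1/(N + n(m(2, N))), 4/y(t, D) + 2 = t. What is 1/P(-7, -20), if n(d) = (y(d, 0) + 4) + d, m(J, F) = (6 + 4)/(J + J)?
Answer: -45/2 ≈ -22.500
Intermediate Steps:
y(t, D) = 4/(-2 + t)
m(J, F) = 5/J (m(J, F) = 10/((2*J)) = 10*(1/(2*J)) = 5/J)
n(d) = 4 + d + 4/(-2 + d) (n(d) = (4/(-2 + d) + 4) + d = (4 + 4/(-2 + d)) + d = 4 + d + 4/(-2 + d))
P(N, g) = -1/(3*(29/2 + N)) (P(N, g) = -1/(3*(N + (4 + (-2 + 5/2)*(4 + 5/2))/(-2 + 5/2))) = -1/(3*(N + (4 + (½)*(13/2))/(½))) = -1/(3*(N + 2*(4 + 13/4))) = -1/(3*(N + 2*(29/4))) = -1/(3*(N + 29/2)) = -1/(3*(29/2 + N)))
1/P(-7, -20) = 1/(-2/(87 + 6*(-7))) = 1/(-2/(87 - 42)) = 1/(-2/45) = -45/2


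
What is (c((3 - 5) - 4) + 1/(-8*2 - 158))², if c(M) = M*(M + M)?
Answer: 156925729/30276 ≈ 5183.2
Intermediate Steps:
c(M) = 2*M² (c(M) = M*(2*M) = 2*M²)
(c((3 - 5) - 4) + 1/(-8*2 - 158))² = (2*((3 - 5) - 4)² + 1/(-8*2 - 158))² = (2*(-2 - 4)² + 1/(-16 - 158))² = (2*(-6)² + 1/(-174))² = (2*36 - 1/174)² = (72 - 1/174)² = (12527/174)² = 156925729/30276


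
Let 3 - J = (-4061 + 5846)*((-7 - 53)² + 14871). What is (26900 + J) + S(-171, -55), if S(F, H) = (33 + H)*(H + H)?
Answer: -32941412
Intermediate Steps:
S(F, H) = 2*H*(33 + H) (S(F, H) = (33 + H)*(2*H) = 2*H*(33 + H))
J = -32970732 (J = 3 - (-4061 + 5846)*((-7 - 53)² + 14871) = 3 - 1785*((-60)² + 14871) = 3 - 1785*(3600 + 14871) = 3 - 1785*18471 = 3 - 1*32970735 = 3 - 32970735 = -32970732)
(26900 + J) + S(-171, -55) = (26900 - 32970732) + 2*(-55)*(33 - 55) = -32943832 + 2*(-55)*(-22) = -32943832 + 2420 = -32941412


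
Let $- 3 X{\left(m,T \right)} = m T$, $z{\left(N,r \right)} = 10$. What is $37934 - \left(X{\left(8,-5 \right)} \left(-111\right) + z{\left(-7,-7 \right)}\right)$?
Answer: $39404$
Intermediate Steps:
$X{\left(m,T \right)} = - \frac{T m}{3}$ ($X{\left(m,T \right)} = - \frac{m T}{3} = - \frac{T m}{3}$)
$37934 - \left(X{\left(8,-5 \right)} \left(-111\right) + z{\left(-7,-7 \right)}\right) = 37934 - \left(\left(- \frac{1}{3}\right) \left(-5\right) 8 \left(-111\right) + 10\right) = 37934 - \left(\frac{40}{3} \left(-111\right) + 10\right) = 37934 - \left(-1480 + 10\right) = 37934 - -1470 = 37934 + 1470 = 39404$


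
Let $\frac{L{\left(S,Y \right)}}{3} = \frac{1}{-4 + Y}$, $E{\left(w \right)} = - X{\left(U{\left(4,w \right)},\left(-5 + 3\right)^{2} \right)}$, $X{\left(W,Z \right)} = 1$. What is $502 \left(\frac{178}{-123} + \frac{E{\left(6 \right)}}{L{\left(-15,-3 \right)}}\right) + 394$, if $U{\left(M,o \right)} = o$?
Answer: $\frac{103180}{123} \approx 838.86$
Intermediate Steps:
$E{\left(w \right)} = -1$ ($E{\left(w \right)} = \left(-1\right) 1 = -1$)
$L{\left(S,Y \right)} = \frac{3}{-4 + Y}$
$502 \left(\frac{178}{-123} + \frac{E{\left(6 \right)}}{L{\left(-15,-3 \right)}}\right) + 394 = 502 \left(\frac{178}{-123} - \frac{1}{3 \frac{1}{-4 - 3}}\right) + 394 = 502 \left(178 \left(- \frac{1}{123}\right) - \frac{1}{3 \frac{1}{-7}}\right) + 394 = 502 \left(- \frac{178}{123} - \frac{1}{3 \left(- \frac{1}{7}\right)}\right) + 394 = 502 \left(- \frac{178}{123} - \frac{1}{- \frac{3}{7}}\right) + 394 = 502 \left(- \frac{178}{123} - - \frac{7}{3}\right) + 394 = 502 \left(- \frac{178}{123} + \frac{7}{3}\right) + 394 = 502 \cdot \frac{109}{123} + 394 = \frac{54718}{123} + 394 = \frac{103180}{123}$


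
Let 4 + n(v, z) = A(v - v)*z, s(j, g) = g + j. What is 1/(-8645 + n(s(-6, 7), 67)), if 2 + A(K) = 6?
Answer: -1/8381 ≈ -0.00011932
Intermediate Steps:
A(K) = 4 (A(K) = -2 + 6 = 4)
n(v, z) = -4 + 4*z
1/(-8645 + n(s(-6, 7), 67)) = 1/(-8645 + (-4 + 4*67)) = 1/(-8645 + (-4 + 268)) = 1/(-8645 + 264) = 1/(-8381) = -1/8381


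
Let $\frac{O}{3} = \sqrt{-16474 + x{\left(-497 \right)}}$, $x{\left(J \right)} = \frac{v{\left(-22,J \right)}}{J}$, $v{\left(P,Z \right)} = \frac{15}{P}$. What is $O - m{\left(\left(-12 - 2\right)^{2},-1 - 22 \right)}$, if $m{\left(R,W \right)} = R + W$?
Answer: $-173 + \frac{3 i \sqrt{1969505348734}}{10934} \approx -173.0 + 385.05 i$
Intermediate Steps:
$x{\left(J \right)} = - \frac{15}{22 J}$ ($x{\left(J \right)} = \frac{15 \frac{1}{-22}}{J} = \frac{15 \left(- \frac{1}{22}\right)}{J} = - \frac{15}{22 J}$)
$O = \frac{3 i \sqrt{1969505348734}}{10934}$ ($O = 3 \sqrt{-16474 - \frac{15}{22 \left(-497\right)}} = 3 \sqrt{-16474 - - \frac{15}{10934}} = 3 \sqrt{-16474 + \frac{15}{10934}} = 3 \sqrt{- \frac{180126701}{10934}} = 3 \frac{i \sqrt{1969505348734}}{10934} = \frac{3 i \sqrt{1969505348734}}{10934} \approx 385.05 i$)
$O - m{\left(\left(-12 - 2\right)^{2},-1 - 22 \right)} = \frac{3 i \sqrt{1969505348734}}{10934} - \left(\left(-12 - 2\right)^{2} - 23\right) = \frac{3 i \sqrt{1969505348734}}{10934} - \left(\left(-14\right)^{2} - 23\right) = \frac{3 i \sqrt{1969505348734}}{10934} - \left(196 - 23\right) = \frac{3 i \sqrt{1969505348734}}{10934} - 173 = -173 + \frac{3 i \sqrt{1969505348734}}{10934}$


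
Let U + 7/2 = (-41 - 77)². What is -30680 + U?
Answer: -33519/2 ≈ -16760.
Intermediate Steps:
U = 27841/2 (U = -7/2 + (-41 - 77)² = -7/2 + (-118)² = -7/2 + 13924 = 27841/2 ≈ 13921.)
-30680 + U = -30680 + 27841/2 = -33519/2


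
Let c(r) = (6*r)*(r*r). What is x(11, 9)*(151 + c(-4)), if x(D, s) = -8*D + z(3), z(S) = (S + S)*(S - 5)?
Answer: 23300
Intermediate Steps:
z(S) = 2*S*(-5 + S) (z(S) = (2*S)*(-5 + S) = 2*S*(-5 + S))
c(r) = 6*r³ (c(r) = (6*r)*r² = 6*r³)
x(D, s) = -12 - 8*D (x(D, s) = -8*D + 2*3*(-5 + 3) = -8*D + 2*3*(-2) = -8*D - 12 = -12 - 8*D)
x(11, 9)*(151 + c(-4)) = (-12 - 8*11)*(151 + 6*(-4)³) = (-12 - 88)*(151 + 6*(-64)) = -100*(151 - 384) = -100*(-233) = 23300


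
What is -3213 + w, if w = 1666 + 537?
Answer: -1010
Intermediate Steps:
w = 2203
-3213 + w = -3213 + 2203 = -1010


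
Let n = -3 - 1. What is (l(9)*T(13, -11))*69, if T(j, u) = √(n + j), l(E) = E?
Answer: 1863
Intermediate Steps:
n = -4
T(j, u) = √(-4 + j)
(l(9)*T(13, -11))*69 = (9*√(-4 + 13))*69 = (9*√9)*69 = (9*3)*69 = 27*69 = 1863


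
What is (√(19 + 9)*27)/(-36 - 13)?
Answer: -54*√7/49 ≈ -2.9157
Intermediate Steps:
(√(19 + 9)*27)/(-36 - 13) = (√28*27)/(-49) = ((2*√7)*27)*(-1/49) = (54*√7)*(-1/49) = -54*√7/49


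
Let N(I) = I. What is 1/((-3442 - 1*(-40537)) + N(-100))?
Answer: 1/36995 ≈ 2.7031e-5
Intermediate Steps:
1/((-3442 - 1*(-40537)) + N(-100)) = 1/((-3442 - 1*(-40537)) - 100) = 1/((-3442 + 40537) - 100) = 1/(37095 - 100) = 1/36995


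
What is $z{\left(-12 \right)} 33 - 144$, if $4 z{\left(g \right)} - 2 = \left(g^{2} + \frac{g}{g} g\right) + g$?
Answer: $\frac{1725}{2} \approx 862.5$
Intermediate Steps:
$z{\left(g \right)} = \frac{1}{2} + \frac{g}{2} + \frac{g^{2}}{4}$ ($z{\left(g \right)} = \frac{1}{2} + \frac{\left(g^{2} + \frac{g}{g} g\right) + g}{4} = \frac{1}{2} + \frac{\left(g^{2} + 1 g\right) + g}{4} = \frac{1}{2} + \frac{\left(g^{2} + g\right) + g}{4} = \frac{1}{2} + \frac{\left(g + g^{2}\right) + g}{4} = \frac{1}{2} + \frac{g^{2} + 2 g}{4} = \frac{1}{2} + \left(\frac{g}{2} + \frac{g^{2}}{4}\right) = \frac{1}{2} + \frac{g}{2} + \frac{g^{2}}{4}$)
$z{\left(-12 \right)} 33 - 144 = \left(\frac{1}{2} + \frac{1}{2} \left(-12\right) + \frac{\left(-12\right)^{2}}{4}\right) 33 - 144 = \left(\frac{1}{2} - 6 + \frac{1}{4} \cdot 144\right) 33 - 144 = \left(\frac{1}{2} - 6 + 36\right) 33 - 144 = \frac{61}{2} \cdot 33 - 144 = \frac{2013}{2} - 144 = \frac{1725}{2}$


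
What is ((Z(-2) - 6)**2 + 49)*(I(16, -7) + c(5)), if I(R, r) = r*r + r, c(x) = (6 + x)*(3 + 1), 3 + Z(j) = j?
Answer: 14620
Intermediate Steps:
Z(j) = -3 + j
c(x) = 24 + 4*x (c(x) = (6 + x)*4 = 24 + 4*x)
I(R, r) = r + r**2 (I(R, r) = r**2 + r = r + r**2)
((Z(-2) - 6)**2 + 49)*(I(16, -7) + c(5)) = (((-3 - 2) - 6)**2 + 49)*(-7*(1 - 7) + (24 + 4*5)) = ((-5 - 6)**2 + 49)*(-7*(-6) + (24 + 20)) = ((-11)**2 + 49)*(42 + 44) = (121 + 49)*86 = 170*86 = 14620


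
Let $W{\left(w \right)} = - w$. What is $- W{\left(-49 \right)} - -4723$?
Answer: $4674$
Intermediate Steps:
$- W{\left(-49 \right)} - -4723 = - \left(-1\right) \left(-49\right) - -4723 = \left(-1\right) 49 + 4723 = -49 + 4723 = 4674$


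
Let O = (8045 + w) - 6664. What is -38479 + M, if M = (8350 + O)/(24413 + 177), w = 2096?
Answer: -946186783/24590 ≈ -38479.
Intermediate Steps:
O = 3477 (O = (8045 + 2096) - 6664 = 10141 - 6664 = 3477)
M = 11827/24590 (M = (8350 + 3477)/(24413 + 177) = 11827/24590 ≈ 0.48097)
-38479 + M = -38479 + 11827/24590 = -946186783/24590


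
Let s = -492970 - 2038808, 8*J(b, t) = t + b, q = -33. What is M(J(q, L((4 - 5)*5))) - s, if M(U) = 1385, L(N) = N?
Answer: 2533163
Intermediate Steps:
J(b, t) = b/8 + t/8 (J(b, t) = (t + b)/8 = (b + t)/8 = b/8 + t/8)
s = -2531778
M(J(q, L((4 - 5)*5))) - s = 1385 - 1*(-2531778) = 1385 + 2531778 = 2533163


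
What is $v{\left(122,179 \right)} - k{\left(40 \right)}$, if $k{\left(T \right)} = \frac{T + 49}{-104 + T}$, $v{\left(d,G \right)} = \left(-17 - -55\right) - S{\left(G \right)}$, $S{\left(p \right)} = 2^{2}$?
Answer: $\frac{2265}{64} \approx 35.391$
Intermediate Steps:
$S{\left(p \right)} = 4$
$v{\left(d,G \right)} = 34$ ($v{\left(d,G \right)} = \left(-17 - -55\right) - 4 = \left(-17 + 55\right) - 4 = 38 - 4 = 34$)
$k{\left(T \right)} = \frac{49 + T}{-104 + T}$
$v{\left(122,179 \right)} - k{\left(40 \right)} = 34 - \frac{49 + 40}{-104 + 40} = 34 - \frac{1}{-64} \cdot 89 = 34 - \left(- \frac{1}{64}\right) 89 = 34 - - \frac{89}{64} = 34 + \frac{89}{64} = \frac{2265}{64}$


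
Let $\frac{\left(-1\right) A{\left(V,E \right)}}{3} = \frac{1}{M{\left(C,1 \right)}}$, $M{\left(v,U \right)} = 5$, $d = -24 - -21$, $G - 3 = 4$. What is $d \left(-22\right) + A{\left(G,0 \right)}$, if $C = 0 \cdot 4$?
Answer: $\frac{327}{5} \approx 65.4$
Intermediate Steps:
$G = 7$ ($G = 3 + 4 = 7$)
$d = -3$ ($d = -24 + 21 = -3$)
$C = 0$
$A{\left(V,E \right)} = - \frac{3}{5}$
$d \left(-22\right) + A{\left(G,0 \right)} = \left(-3\right) \left(-22\right) - \frac{3}{5} = 66 - \frac{3}{5} = \frac{327}{5}$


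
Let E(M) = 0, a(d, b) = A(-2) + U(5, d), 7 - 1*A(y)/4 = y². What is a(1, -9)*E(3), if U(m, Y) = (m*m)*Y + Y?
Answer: 0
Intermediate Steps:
U(m, Y) = Y + Y*m² (U(m, Y) = m²*Y + Y = Y*m² + Y = Y + Y*m²)
A(y) = 28 - 4*y²
a(d, b) = 12 + 26*d (a(d, b) = (28 - 4*(-2)²) + d*(1 + 5²) = (28 - 4*4) + d*(1 + 25) = (28 - 16) + d*26 = 12 + 26*d)
a(1, -9)*E(3) = (12 + 26*1)*0 = (12 + 26)*0 = 38*0 = 0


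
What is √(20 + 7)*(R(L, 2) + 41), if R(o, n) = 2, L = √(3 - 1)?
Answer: 129*√3 ≈ 223.43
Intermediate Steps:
L = √2 ≈ 1.4142
√(20 + 7)*(R(L, 2) + 41) = √(20 + 7)*(2 + 41) = √27*43 = (3*√3)*43 = 129*√3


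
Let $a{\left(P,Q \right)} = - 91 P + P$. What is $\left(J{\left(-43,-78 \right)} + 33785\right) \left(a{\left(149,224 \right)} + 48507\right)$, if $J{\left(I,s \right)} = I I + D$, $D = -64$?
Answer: $1248400290$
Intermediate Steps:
$a{\left(P,Q \right)} = - 90 P$
$J{\left(I,s \right)} = -64 + I^{2}$ ($J{\left(I,s \right)} = I I - 64 = I^{2} - 64 = -64 + I^{2}$)
$\left(J{\left(-43,-78 \right)} + 33785\right) \left(a{\left(149,224 \right)} + 48507\right) = \left(\left(-64 + \left(-43\right)^{2}\right) + 33785\right) \left(\left(-90\right) 149 + 48507\right) = \left(\left(-64 + 1849\right) + 33785\right) \left(-13410 + 48507\right) = \left(1785 + 33785\right) 35097 = 35570 \cdot 35097 = 1248400290$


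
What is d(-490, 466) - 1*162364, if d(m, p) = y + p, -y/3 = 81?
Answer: -162141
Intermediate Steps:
y = -243 (y = -3*81 = -243)
d(m, p) = -243 + p
d(-490, 466) - 1*162364 = (-243 + 466) - 1*162364 = 223 - 162364 = -162141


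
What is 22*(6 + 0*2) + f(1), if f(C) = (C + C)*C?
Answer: 134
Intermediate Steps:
f(C) = 2*C² (f(C) = (2*C)*C = 2*C²)
22*(6 + 0*2) + f(1) = 22*(6 + 0*2) + 2*1² = 22*(6 + 0) + 2*1 = 22*6 + 2 = 132 + 2 = 134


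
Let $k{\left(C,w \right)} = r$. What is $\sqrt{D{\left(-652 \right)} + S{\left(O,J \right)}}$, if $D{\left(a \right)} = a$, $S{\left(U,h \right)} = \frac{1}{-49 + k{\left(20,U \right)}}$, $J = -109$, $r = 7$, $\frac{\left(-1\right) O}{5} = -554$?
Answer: $\frac{i \sqrt{1150170}}{42} \approx 25.535 i$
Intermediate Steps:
$O = 2770$ ($O = \left(-5\right) \left(-554\right) = 2770$)
$k{\left(C,w \right)} = 7$
$S{\left(U,h \right)} = - \frac{1}{42}$ ($S{\left(U,h \right)} = \frac{1}{-49 + 7} = \frac{1}{-42} = - \frac{1}{42}$)
$\sqrt{D{\left(-652 \right)} + S{\left(O,J \right)}} = \sqrt{-652 - \frac{1}{42}} = \sqrt{- \frac{27385}{42}} = \frac{i \sqrt{1150170}}{42}$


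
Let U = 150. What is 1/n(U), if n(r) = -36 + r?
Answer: 1/114 ≈ 0.0087719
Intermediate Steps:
1/n(U) = 1/(-36 + 150) = 1/114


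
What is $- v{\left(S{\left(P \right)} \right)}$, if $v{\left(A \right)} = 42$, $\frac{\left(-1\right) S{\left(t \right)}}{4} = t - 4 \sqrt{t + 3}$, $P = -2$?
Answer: $-42$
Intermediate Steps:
$S{\left(t \right)} = - 4 t + 16 \sqrt{3 + t}$ ($S{\left(t \right)} = - 4 \left(t - 4 \sqrt{t + 3}\right) = - 4 \left(t - 4 \sqrt{3 + t}\right) = - 4 t + 16 \sqrt{3 + t}$)
$- v{\left(S{\left(P \right)} \right)} = \left(-1\right) 42 = -42$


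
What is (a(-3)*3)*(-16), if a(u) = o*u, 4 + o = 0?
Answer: -576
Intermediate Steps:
o = -4 (o = -4 + 0 = -4)
a(u) = -4*u
(a(-3)*3)*(-16) = (-4*(-3)*3)*(-16) = (12*3)*(-16) = 36*(-16) = -576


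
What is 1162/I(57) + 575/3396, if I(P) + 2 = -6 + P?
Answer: 567761/23772 ≈ 23.884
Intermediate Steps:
I(P) = -8 + P (I(P) = -2 + (-6 + P) = -8 + P)
1162/I(57) + 575/3396 = 1162/(-8 + 57) + 575/3396 = 1162/49 + 575*(1/3396) = 1162*(1/49) + 575/3396 = 166/7 + 575/3396 = 567761/23772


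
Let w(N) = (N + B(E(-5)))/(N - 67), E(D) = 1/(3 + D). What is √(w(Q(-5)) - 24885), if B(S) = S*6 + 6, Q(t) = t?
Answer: I*√895859/6 ≈ 157.75*I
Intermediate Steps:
B(S) = 6 + 6*S (B(S) = 6*S + 6 = 6 + 6*S)
w(N) = (3 + N)/(-67 + N) (w(N) = (N + (6 + 6/(3 - 5)))/(N - 67) = (N + (6 + 6/(-2)))/(-67 + N) = (N + (6 + 6*(-½)))/(-67 + N) = (N + (6 - 3))/(-67 + N) = (N + 3)/(-67 + N) = (3 + N)/(-67 + N))
√(w(Q(-5)) - 24885) = √((3 - 5)/(-67 - 5) - 24885) = √(-2/(-72) - 24885) = √(-1/72*(-2) - 24885) = √(1/36 - 24885) = √(-895859/36) = I*√895859/6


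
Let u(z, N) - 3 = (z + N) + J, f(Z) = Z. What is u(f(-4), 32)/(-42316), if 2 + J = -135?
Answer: 53/21158 ≈ 0.0025050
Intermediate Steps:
J = -137 (J = -2 - 135 = -137)
u(z, N) = -134 + N + z (u(z, N) = 3 + ((z + N) - 137) = 3 + ((N + z) - 137) = 3 + (-137 + N + z) = -134 + N + z)
u(f(-4), 32)/(-42316) = (-134 + 32 - 4)/(-42316) = -106*(-1/42316) = 53/21158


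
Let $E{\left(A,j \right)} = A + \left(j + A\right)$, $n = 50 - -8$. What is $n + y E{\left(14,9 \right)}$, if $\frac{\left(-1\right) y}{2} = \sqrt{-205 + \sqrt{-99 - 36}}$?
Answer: $58 - 74 \sqrt{-205 + 3 i \sqrt{15}} \approx 27.986 - 1059.9 i$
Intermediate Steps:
$n = 58$ ($n = 50 + 8 = 58$)
$y = - 2 \sqrt{-205 + 3 i \sqrt{15}}$ ($y = - 2 \sqrt{-205 + \sqrt{-99 - 36}} = - 2 \sqrt{-205 + \sqrt{-135}} = - 2 \sqrt{-205 + 3 i \sqrt{15}} \approx -0.81118 - 28.647 i$)
$E{\left(A,j \right)} = j + 2 A$ ($E{\left(A,j \right)} = A + \left(A + j\right) = j + 2 A$)
$n + y E{\left(14,9 \right)} = 58 + - 2 \sqrt{-205 + 3 i \sqrt{15}} \left(9 + 2 \cdot 14\right) = 58 + - 2 \sqrt{-205 + 3 i \sqrt{15}} \left(9 + 28\right) = 58 + - 2 \sqrt{-205 + 3 i \sqrt{15}} \cdot 37 = 58 - 74 \sqrt{-205 + 3 i \sqrt{15}}$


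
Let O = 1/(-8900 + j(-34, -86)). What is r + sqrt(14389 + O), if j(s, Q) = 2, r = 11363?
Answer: 11363 + sqrt(1139240490258)/8898 ≈ 11483.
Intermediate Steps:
O = -1/8898 (O = 1/(-8900 + 2) = 1/(-8898) = -1/8898 ≈ -0.00011238)
r + sqrt(14389 + O) = 11363 + sqrt(14389 - 1/8898) = 11363 + sqrt(128033321/8898) = 11363 + sqrt(1139240490258)/8898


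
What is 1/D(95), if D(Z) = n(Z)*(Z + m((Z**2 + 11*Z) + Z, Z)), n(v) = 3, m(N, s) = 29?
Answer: 1/372 ≈ 0.0026882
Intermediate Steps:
D(Z) = 87 + 3*Z (D(Z) = 3*(Z + 29) = 3*(29 + Z) = 87 + 3*Z)
1/D(95) = 1/(87 + 3*95) = 1/(87 + 285) = 1/372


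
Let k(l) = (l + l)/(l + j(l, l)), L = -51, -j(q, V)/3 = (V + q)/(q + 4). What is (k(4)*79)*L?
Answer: -32232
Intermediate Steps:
j(q, V) = -3*(V + q)/(4 + q) (j(q, V) = -3*(V + q)/(q + 4) = -3*(V + q)/(4 + q))
k(l) = 2*l/(l - 6*l/(4 + l)) (k(l) = (l + l)/(l + 3*(-l - l)/(4 + l)) = (2*l)/(l + 3*(-2*l)/(4 + l)) = (2*l)/(l - 6*l/(4 + l)) = 2*l/(l - 6*l/(4 + l)))
(k(4)*79)*L = ((2*(4 + 4)/(-2 + 4))*79)*(-51) = ((2*8/2)*79)*(-51) = ((2*(1/2)*8)*79)*(-51) = (8*79)*(-51) = 632*(-51) = -32232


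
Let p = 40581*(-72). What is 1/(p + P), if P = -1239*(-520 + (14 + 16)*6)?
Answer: -1/2500572 ≈ -3.9991e-7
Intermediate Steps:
P = 421260 (P = -1239*(-520 + 30*6) = -1239*(-520 + 180) = -1239*(-340) = 421260)
p = -2921832
1/(p + P) = 1/(-2921832 + 421260) = 1/(-2500572) = -1/2500572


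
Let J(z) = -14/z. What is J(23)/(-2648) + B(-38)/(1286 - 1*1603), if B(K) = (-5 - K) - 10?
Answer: -698177/9653284 ≈ -0.072325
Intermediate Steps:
B(K) = -15 - K
J(23)/(-2648) + B(-38)/(1286 - 1*1603) = -14/23/(-2648) + (-15 - 1*(-38))/(1286 - 1*1603) = -14*1/23*(-1/2648) + (-15 + 38)/(1286 - 1603) = -14/23*(-1/2648) + 23/(-317) = 7/30452 + 23*(-1/317) = 7/30452 - 23/317 = -698177/9653284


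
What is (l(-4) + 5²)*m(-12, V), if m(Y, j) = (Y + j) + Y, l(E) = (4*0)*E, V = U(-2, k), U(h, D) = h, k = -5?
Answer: -650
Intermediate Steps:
V = -2
l(E) = 0 (l(E) = 0*E = 0)
m(Y, j) = j + 2*Y
(l(-4) + 5²)*m(-12, V) = (0 + 5²)*(-2 + 2*(-12)) = (0 + 25)*(-2 - 24) = 25*(-26) = -650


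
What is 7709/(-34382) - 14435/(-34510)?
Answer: 11513329/59326141 ≈ 0.19407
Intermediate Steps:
7709/(-34382) - 14435/(-34510) = 7709*(-1/34382) - 14435*(-1/34510) = -7709/34382 + 2887/6902 = 11513329/59326141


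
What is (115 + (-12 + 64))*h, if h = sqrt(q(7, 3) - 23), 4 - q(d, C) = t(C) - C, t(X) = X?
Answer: 167*I*sqrt(19) ≈ 727.94*I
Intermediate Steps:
q(d, C) = 4 (q(d, C) = 4 - (C - C) = 4 - 1*0 = 4 + 0 = 4)
h = I*sqrt(19) (h = sqrt(4 - 23) = sqrt(-19) = I*sqrt(19) ≈ 4.3589*I)
(115 + (-12 + 64))*h = (115 + (-12 + 64))*(I*sqrt(19)) = (115 + 52)*(I*sqrt(19)) = 167*(I*sqrt(19)) = 167*I*sqrt(19)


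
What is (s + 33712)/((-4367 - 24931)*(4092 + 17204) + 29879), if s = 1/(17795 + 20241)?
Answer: -1282269633/23730672913844 ≈ -5.4034e-5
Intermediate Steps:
s = 1/38036 ≈ 2.6291e-5
(s + 33712)/((-4367 - 24931)*(4092 + 17204) + 29879) = (1/38036 + 33712)/((-4367 - 24931)*(4092 + 17204) + 29879) = 1282269633/(38036*(-29298*21296 + 29879)) = 1282269633/(38036*(-623930208 + 29879)) = (1282269633/38036)/(-623900329) = (1282269633/38036)*(-1/623900329) = -1282269633/23730672913844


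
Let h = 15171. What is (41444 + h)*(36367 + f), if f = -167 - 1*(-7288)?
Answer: 2462073120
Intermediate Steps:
f = 7121 (f = -167 + 7288 = 7121)
(41444 + h)*(36367 + f) = (41444 + 15171)*(36367 + 7121) = 56615*43488 = 2462073120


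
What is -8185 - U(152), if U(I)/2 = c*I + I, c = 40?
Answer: -20649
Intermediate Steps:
U(I) = 82*I (U(I) = 2*(40*I + I) = 2*(41*I) = 82*I)
-8185 - U(152) = -8185 - 82*152 = -8185 - 1*12464 = -8185 - 12464 = -20649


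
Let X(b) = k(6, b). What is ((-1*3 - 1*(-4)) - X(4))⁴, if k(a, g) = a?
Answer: 625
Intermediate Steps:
X(b) = 6
((-1*3 - 1*(-4)) - X(4))⁴ = ((-1*3 - 1*(-4)) - 1*6)⁴ = ((-3 + 4) - 6)⁴ = (1 - 6)⁴ = (-5)⁴ = 625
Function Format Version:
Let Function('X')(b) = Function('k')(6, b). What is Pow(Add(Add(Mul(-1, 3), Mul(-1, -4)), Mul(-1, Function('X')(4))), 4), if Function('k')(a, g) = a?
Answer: 625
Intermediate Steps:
Function('X')(b) = 6
Pow(Add(Add(Mul(-1, 3), Mul(-1, -4)), Mul(-1, Function('X')(4))), 4) = Pow(Add(Add(Mul(-1, 3), Mul(-1, -4)), Mul(-1, 6)), 4) = Pow(Add(Add(-3, 4), -6), 4) = Pow(Add(1, -6), 4) = Pow(-5, 4) = 625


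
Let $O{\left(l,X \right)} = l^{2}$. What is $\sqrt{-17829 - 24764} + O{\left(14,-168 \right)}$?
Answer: $196 + i \sqrt{42593} \approx 196.0 + 206.38 i$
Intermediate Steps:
$\sqrt{-17829 - 24764} + O{\left(14,-168 \right)} = \sqrt{-17829 - 24764} + 14^{2} = \sqrt{-42593} + 196 = i \sqrt{42593} + 196 = 196 + i \sqrt{42593}$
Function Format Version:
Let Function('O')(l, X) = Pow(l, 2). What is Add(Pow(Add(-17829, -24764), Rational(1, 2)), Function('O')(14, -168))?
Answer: Add(196, Mul(I, Pow(42593, Rational(1, 2)))) ≈ Add(196.00, Mul(206.38, I))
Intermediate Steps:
Add(Pow(Add(-17829, -24764), Rational(1, 2)), Function('O')(14, -168)) = Add(Pow(Add(-17829, -24764), Rational(1, 2)), Pow(14, 2)) = Add(Pow(-42593, Rational(1, 2)), 196) = Add(Mul(I, Pow(42593, Rational(1, 2))), 196) = Add(196, Mul(I, Pow(42593, Rational(1, 2))))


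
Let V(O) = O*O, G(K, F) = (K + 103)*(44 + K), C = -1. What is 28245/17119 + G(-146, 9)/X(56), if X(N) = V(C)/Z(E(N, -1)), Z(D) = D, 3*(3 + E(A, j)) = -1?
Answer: -250251535/17119 ≈ -14618.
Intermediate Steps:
E(A, j) = -10/3 (E(A, j) = -3 + (1/3)*(-1) = -3 - 1/3 = -10/3)
G(K, F) = (44 + K)*(103 + K) (G(K, F) = (103 + K)*(44 + K) = (44 + K)*(103 + K))
V(O) = O**2
X(N) = -3/10 (X(N) = (-1)**2/(-10/3) = 1*(-3/10) = -3/10)
28245/17119 + G(-146, 9)/X(56) = 28245/17119 + (4532 + (-146)**2 + 147*(-146))/(-3/10) = 28245*(1/17119) + (4532 + 21316 - 21462)*(-10/3) = 28245/17119 + 4386*(-10/3) = 28245/17119 - 14620 = -250251535/17119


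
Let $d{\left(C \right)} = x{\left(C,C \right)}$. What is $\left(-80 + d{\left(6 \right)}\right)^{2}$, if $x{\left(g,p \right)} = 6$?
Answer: $5476$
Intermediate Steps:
$d{\left(C \right)} = 6$
$\left(-80 + d{\left(6 \right)}\right)^{2} = \left(-80 + 6\right)^{2} = \left(-74\right)^{2} = 5476$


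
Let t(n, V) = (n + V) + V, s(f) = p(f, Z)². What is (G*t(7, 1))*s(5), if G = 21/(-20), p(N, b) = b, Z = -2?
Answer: -189/5 ≈ -37.800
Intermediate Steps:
s(f) = 4 (s(f) = (-2)² = 4)
G = -21/20 (G = 21*(-1/20) = -21/20 ≈ -1.0500)
t(n, V) = n + 2*V (t(n, V) = (V + n) + V = n + 2*V)
(G*t(7, 1))*s(5) = -21*(7 + 2*1)/20*4 = -21*(7 + 2)/20*4 = -21/20*9*4 = -189/20*4 = -189/5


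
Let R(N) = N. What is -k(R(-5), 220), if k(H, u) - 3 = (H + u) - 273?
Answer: 55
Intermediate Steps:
k(H, u) = -270 + H + u (k(H, u) = 3 + ((H + u) - 273) = 3 + (-273 + H + u) = -270 + H + u)
-k(R(-5), 220) = -(-270 - 5 + 220) = -1*(-55) = 55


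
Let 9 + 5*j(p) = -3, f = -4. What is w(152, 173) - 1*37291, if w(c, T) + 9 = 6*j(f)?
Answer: -186572/5 ≈ -37314.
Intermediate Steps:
j(p) = -12/5 (j(p) = -9/5 + (⅕)*(-3) = -9/5 - ⅗ = -12/5)
w(c, T) = -117/5 (w(c, T) = -9 + 6*(-12/5) = -9 - 72/5 = -117/5)
w(152, 173) - 1*37291 = -117/5 - 1*37291 = -117/5 - 37291 = -186572/5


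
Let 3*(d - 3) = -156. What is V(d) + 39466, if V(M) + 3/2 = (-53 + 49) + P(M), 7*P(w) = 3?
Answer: 552453/14 ≈ 39461.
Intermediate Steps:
d = -49 (d = 3 + (1/3)*(-156) = 3 - 52 = -49)
P(w) = 3/7 (P(w) = (1/7)*3 = 3/7)
V(M) = -71/14 (V(M) = -3/2 + ((-53 + 49) + 3/7) = -3/2 + (-4 + 3/7) = -3/2 - 25/7 = -71/14)
V(d) + 39466 = -71/14 + 39466 = 552453/14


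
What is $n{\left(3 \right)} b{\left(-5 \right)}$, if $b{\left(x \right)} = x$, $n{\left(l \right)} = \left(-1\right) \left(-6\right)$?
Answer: $-30$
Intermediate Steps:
$n{\left(l \right)} = 6$
$n{\left(3 \right)} b{\left(-5 \right)} = 6 \left(-5\right) = -30$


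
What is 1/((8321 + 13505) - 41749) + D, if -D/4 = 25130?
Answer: -2002659961/19923 ≈ -1.0052e+5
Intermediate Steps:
D = -100520 (D = -4*25130 = -100520)
1/((8321 + 13505) - 41749) + D = 1/((8321 + 13505) - 41749) - 100520 = 1/(21826 - 41749) - 100520 = 1/(-19923) - 100520 = -1/19923 - 100520 = -2002659961/19923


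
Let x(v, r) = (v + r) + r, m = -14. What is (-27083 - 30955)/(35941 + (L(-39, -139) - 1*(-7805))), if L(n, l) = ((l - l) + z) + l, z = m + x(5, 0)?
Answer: -29019/21799 ≈ -1.3312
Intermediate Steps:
x(v, r) = v + 2*r (x(v, r) = (r + v) + r = v + 2*r)
z = -9 (z = -14 + (5 + 2*0) = -14 + (5 + 0) = -14 + 5 = -9)
L(n, l) = -9 + l (L(n, l) = ((l - l) - 9) + l = (0 - 9) + l = -9 + l)
(-27083 - 30955)/(35941 + (L(-39, -139) - 1*(-7805))) = (-27083 - 30955)/(35941 + ((-9 - 139) - 1*(-7805))) = -58038/(35941 + (-148 + 7805)) = -58038/(35941 + 7657) = -58038/43598 = -58038*1/43598 = -29019/21799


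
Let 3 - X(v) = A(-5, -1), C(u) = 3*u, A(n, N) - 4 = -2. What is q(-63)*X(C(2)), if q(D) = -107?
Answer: -107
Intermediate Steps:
A(n, N) = 2 (A(n, N) = 4 - 2 = 2)
X(v) = 1 (X(v) = 3 - 1*2 = 3 - 2 = 1)
q(-63)*X(C(2)) = -107*1 = -107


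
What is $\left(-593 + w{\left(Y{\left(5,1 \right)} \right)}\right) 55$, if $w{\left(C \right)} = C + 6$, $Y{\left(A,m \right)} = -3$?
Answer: $-32450$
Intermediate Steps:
$w{\left(C \right)} = 6 + C$
$\left(-593 + w{\left(Y{\left(5,1 \right)} \right)}\right) 55 = \left(-593 + \left(6 - 3\right)\right) 55 = \left(-593 + 3\right) 55 = \left(-590\right) 55 = -32450$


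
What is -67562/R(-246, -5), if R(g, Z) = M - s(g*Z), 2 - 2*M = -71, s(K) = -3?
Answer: -135124/79 ≈ -1710.4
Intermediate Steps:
M = 73/2 (M = 1 - ½*(-71) = 1 + 71/2 = 73/2 ≈ 36.500)
R(g, Z) = 79/2 (R(g, Z) = 73/2 - 1*(-3) = 73/2 + 3 = 79/2)
-67562/R(-246, -5) = -67562/79/2 = -67562*2/79 = -135124/79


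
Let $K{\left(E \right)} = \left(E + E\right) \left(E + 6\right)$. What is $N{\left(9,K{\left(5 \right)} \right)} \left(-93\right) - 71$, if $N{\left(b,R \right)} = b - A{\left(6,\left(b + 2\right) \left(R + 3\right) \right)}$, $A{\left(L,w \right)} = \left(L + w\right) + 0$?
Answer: $115249$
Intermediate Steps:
$K{\left(E \right)} = 2 E \left(6 + E\right)$
$A{\left(L,w \right)} = L + w$
$N{\left(b,R \right)} = -6 + b - \left(2 + b\right) \left(3 + R\right)$ ($N{\left(b,R \right)} = b - \left(6 + \left(b + 2\right) \left(R + 3\right)\right) = b - \left(6 + \left(2 + b\right) \left(3 + R\right)\right) = -6 + b - \left(2 + b\right) \left(3 + R\right)$)
$N{\left(9,K{\left(5 \right)} \right)} \left(-93\right) - 71 = \left(-12 - 2 \cdot 2 \cdot 5 \left(6 + 5\right) - 18 - 2 \cdot 5 \left(6 + 5\right) 9\right) \left(-93\right) - 71 = \left(-12 - 2 \cdot 2 \cdot 5 \cdot 11 - 18 - 2 \cdot 5 \cdot 11 \cdot 9\right) \left(-93\right) - 71 = \left(-12 - 220 - 18 - 110 \cdot 9\right) \left(-93\right) - 71 = \left(-12 - 220 - 18 - 990\right) \left(-93\right) - 71 = \left(-1240\right) \left(-93\right) - 71 = 115320 - 71 = 115249$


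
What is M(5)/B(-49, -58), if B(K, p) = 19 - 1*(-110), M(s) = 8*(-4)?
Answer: -32/129 ≈ -0.24806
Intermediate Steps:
M(s) = -32
B(K, p) = 129 (B(K, p) = 19 + 110 = 129)
M(5)/B(-49, -58) = -32/129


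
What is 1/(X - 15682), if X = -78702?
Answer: -1/94384 ≈ -1.0595e-5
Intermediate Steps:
1/(X - 15682) = 1/(-78702 - 15682) = 1/(-94384) = -1/94384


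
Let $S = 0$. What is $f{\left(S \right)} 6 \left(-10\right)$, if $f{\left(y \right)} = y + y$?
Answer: $0$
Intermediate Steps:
$f{\left(y \right)} = 2 y$
$f{\left(S \right)} 6 \left(-10\right) = 2 \cdot 0 \cdot 6 \left(-10\right) = 0 \cdot 6 \left(-10\right) = 0 \left(-10\right) = 0$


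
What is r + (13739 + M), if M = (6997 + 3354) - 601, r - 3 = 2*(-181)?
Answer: 23130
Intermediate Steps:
r = -359 (r = 3 + 2*(-181) = 3 - 362 = -359)
M = 9750 (M = 10351 - 601 = 9750)
r + (13739 + M) = -359 + (13739 + 9750) = -359 + 23489 = 23130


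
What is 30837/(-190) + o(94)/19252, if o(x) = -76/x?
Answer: -183570274/1131055 ≈ -162.30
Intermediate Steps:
30837/(-190) + o(94)/19252 = 30837/(-190) - 76/94/19252 = 30837*(-1/190) - 76*1/94*(1/19252) = -1623/10 - 38/47*1/19252 = -1623/10 - 19/452422 = -183570274/1131055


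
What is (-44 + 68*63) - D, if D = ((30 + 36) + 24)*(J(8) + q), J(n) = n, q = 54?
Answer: -1340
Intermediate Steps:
D = 5580 (D = ((30 + 36) + 24)*(8 + 54) = (66 + 24)*62 = 90*62 = 5580)
(-44 + 68*63) - D = (-44 + 68*63) - 1*5580 = (-44 + 4284) - 5580 = 4240 - 5580 = -1340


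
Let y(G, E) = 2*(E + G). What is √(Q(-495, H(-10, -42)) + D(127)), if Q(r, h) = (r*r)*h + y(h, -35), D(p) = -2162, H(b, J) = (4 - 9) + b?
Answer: I*√3677637 ≈ 1917.7*I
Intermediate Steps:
H(b, J) = -5 + b
y(G, E) = 2*E + 2*G
Q(r, h) = -70 + 2*h + h*r² (Q(r, h) = (r*r)*h + (2*(-35) + 2*h) = r²*h + (-70 + 2*h) = h*r² + (-70 + 2*h) = -70 + 2*h + h*r²)
√(Q(-495, H(-10, -42)) + D(127)) = √((-70 + 2*(-5 - 10) + (-5 - 10)*(-495)²) - 2162) = √((-70 + 2*(-15) - 15*245025) - 2162) = √((-70 - 30 - 3675375) - 2162) = √(-3675475 - 2162) = √(-3677637) = I*√3677637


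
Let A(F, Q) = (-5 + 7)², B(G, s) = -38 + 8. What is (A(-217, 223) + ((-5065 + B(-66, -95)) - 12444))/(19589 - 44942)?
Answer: 5845/8451 ≈ 0.69163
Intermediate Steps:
B(G, s) = -30
A(F, Q) = 4 (A(F, Q) = 2² = 4)
(A(-217, 223) + ((-5065 + B(-66, -95)) - 12444))/(19589 - 44942) = (4 + ((-5065 - 30) - 12444))/(19589 - 44942) = (4 + (-5095 - 12444))/(-25353) = (4 - 17539)*(-1/25353) = -17535*(-1/25353) = 5845/8451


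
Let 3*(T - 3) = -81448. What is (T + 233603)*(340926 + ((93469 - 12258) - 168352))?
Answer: 52395605150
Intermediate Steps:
T = -81439/3 (T = 3 + (⅓)*(-81448) = 3 - 81448/3 = -81439/3 ≈ -27146.)
(T + 233603)*(340926 + ((93469 - 12258) - 168352)) = (-81439/3 + 233603)*(340926 + ((93469 - 12258) - 168352)) = 619370*(340926 + (81211 - 168352))/3 = 619370*(340926 - 87141)/3 = (619370/3)*253785 = 52395605150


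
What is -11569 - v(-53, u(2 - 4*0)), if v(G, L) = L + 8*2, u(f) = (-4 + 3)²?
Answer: -11586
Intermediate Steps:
u(f) = 1 (u(f) = (-1)² = 1)
v(G, L) = 16 + L (v(G, L) = L + 16 = 16 + L)
-11569 - v(-53, u(2 - 4*0)) = -11569 - (16 + 1) = -11569 - 1*17 = -11569 - 17 = -11586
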